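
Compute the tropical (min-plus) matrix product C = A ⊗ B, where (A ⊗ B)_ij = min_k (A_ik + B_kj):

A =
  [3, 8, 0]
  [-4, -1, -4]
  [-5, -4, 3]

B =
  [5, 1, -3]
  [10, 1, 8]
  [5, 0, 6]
A ⊗ B =
  [5, 0, 0]
  [1, -4, -7]
  [0, -4, -8]

Apply the min-plus product entry-by-entry:
  C[0][0] = min over k of (A[0][0] + B[0][0] = 3 + 5 = 8, A[0][1] + B[1][0] = 8 + 10 = 18, A[0][2] + B[2][0] = 0 + 5 = 5) = 5 (attained at k = 2)
  C[0][1] = min over k of (A[0][0] + B[0][1] = 3 + 1 = 4, A[0][1] + B[1][1] = 8 + 1 = 9, A[0][2] + B[2][1] = 0 + 0 = 0) = 0 (attained at k = 2)
  C[0][2] = min over k of (A[0][0] + B[0][2] = 3 + -3 = 0, A[0][1] + B[1][2] = 8 + 8 = 16, A[0][2] + B[2][2] = 0 + 6 = 6) = 0 (attained at k = 0)
  C[1][0] = min over k of (A[1][0] + B[0][0] = -4 + 5 = 1, A[1][1] + B[1][0] = -1 + 10 = 9, A[1][2] + B[2][0] = -4 + 5 = 1) = 1 (attained at k = 0)
  C[1][1] = min over k of (A[1][0] + B[0][1] = -4 + 1 = -3, A[1][1] + B[1][1] = -1 + 1 = 0, A[1][2] + B[2][1] = -4 + 0 = -4) = -4 (attained at k = 2)
  C[1][2] = min over k of (A[1][0] + B[0][2] = -4 + -3 = -7, A[1][1] + B[1][2] = -1 + 8 = 7, A[1][2] + B[2][2] = -4 + 6 = 2) = -7 (attained at k = 0)
  C[2][0] = min over k of (A[2][0] + B[0][0] = -5 + 5 = 0, A[2][1] + B[1][0] = -4 + 10 = 6, A[2][2] + B[2][0] = 3 + 5 = 8) = 0 (attained at k = 0)
  C[2][1] = min over k of (A[2][0] + B[0][1] = -5 + 1 = -4, A[2][1] + B[1][1] = -4 + 1 = -3, A[2][2] + B[2][1] = 3 + 0 = 3) = -4 (attained at k = 0)
  C[2][2] = min over k of (A[2][0] + B[0][2] = -5 + -3 = -8, A[2][1] + B[1][2] = -4 + 8 = 4, A[2][2] + B[2][2] = 3 + 6 = 9) = -8 (attained at k = 0)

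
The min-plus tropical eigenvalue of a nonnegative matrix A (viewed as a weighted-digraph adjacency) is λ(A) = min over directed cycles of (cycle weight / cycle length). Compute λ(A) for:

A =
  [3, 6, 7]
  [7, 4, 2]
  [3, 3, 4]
λ(A) = 5/2

Enumerate directed cycles and compute their means (weight / length). Sample:
  cycle 0 → 0: weight = 3, length = 1, mean = 3/1 ≈ 3.000
  cycle 1 → 1: weight = 4, length = 1, mean = 4/1 ≈ 4.000
  cycle 2 → 2: weight = 4, length = 1, mean = 4/1 ≈ 4.000
  cycle 0 → 1 → 0: weight = 13, length = 2, mean = 13/2 ≈ 6.500
  cycle 0 → 2 → 0: weight = 10, length = 2, mean = 10/2 ≈ 5.000
  cycle 1 → 0 → 1: weight = 13, length = 2, mean = 13/2 ≈ 6.500
Minimum mean = 2.500, attained e.g. along the cycle 1 → 2 → 1 with weight 5 and length 2. So λ(A) = 5/2 = 5/2.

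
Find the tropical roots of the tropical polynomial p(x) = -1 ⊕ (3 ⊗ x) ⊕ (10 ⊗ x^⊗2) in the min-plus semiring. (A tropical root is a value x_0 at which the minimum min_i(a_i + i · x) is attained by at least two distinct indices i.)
Roots: {-7, -4}

Each tropical root is a break point of the lower envelope of the lines y = a_i + i · x (there are 3 lines, with slopes 0, 1, ..., 2). Only the lines that attain the minimum somewhere contribute to roots; other lines are dominated. Here the surviving (envelope) indices are i = 2, i = 1, i = 0.
Intersections between consecutive envelope lines give the roots: for adjacent envelope indices i < j the intersection is x = (a_i − a_j) / (j − i). Reading off the sorted break points: {-7, -4}.
Verification: at each break x_0, at least two indices attain the minimum of min_i(a_i + i · x_0).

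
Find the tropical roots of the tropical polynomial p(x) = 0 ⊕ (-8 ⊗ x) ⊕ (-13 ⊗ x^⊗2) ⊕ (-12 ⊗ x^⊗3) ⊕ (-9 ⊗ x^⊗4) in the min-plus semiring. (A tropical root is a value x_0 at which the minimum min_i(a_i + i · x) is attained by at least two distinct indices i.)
Roots: {-3, -1, 5, 8}

Each tropical root is a break point of the lower envelope of the lines y = a_i + i · x (there are 5 lines, with slopes 0, 1, ..., 4). Only the lines that attain the minimum somewhere contribute to roots; other lines are dominated. Here the surviving (envelope) indices are i = 4, i = 3, i = 2, i = 1, i = 0.
Intersections between consecutive envelope lines give the roots: for adjacent envelope indices i < j the intersection is x = (a_i − a_j) / (j − i). Reading off the sorted break points: {-3, -1, 5, 8}.
Verification: at each break x_0, at least two indices attain the minimum of min_i(a_i + i · x_0).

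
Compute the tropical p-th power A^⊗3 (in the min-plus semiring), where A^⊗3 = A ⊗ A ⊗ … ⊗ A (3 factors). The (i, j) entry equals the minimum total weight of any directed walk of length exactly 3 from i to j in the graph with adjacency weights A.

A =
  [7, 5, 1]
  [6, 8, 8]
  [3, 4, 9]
A^⊗3 =
  [11, 9, 5]
  [10, 11, 12]
  [7, 8, 11]

Each entry (A^⊗3)_ij equals the minimum over all length-3 walks i = v_0 → v_1 → … → v_3 = j of Σ_t A[v_t][v_{t+1}]. For example, for (i, j) = (0, 2) we minimise over 9 possible intermediate vertex sequences; the minimum is 5, attained along the walk 0 → 2 → 0 → 2.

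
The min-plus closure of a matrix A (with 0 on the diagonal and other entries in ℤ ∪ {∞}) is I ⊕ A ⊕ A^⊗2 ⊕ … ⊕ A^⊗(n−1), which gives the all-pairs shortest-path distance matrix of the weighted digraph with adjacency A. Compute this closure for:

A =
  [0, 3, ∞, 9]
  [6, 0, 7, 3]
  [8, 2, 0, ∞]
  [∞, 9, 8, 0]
Closure =
  [0, 3, 10, 6]
  [6, 0, 7, 3]
  [8, 2, 0, 5]
  [15, 9, 8, 0]

This is the Floyd-Warshall all-pairs shortest-path computation. For each intermediate vertex k = 0, 1, …, 3, update dist[i][j] ← min(dist[i][j], dist[i][k] + dist[k][j]). The final matrix gives, for each (i, j), the minimum total weight of any directed path from i to j (possibly empty when i = j).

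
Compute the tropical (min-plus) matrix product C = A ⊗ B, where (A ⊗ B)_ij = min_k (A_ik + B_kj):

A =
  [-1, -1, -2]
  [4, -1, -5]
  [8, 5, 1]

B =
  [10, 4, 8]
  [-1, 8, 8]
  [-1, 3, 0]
A ⊗ B =
  [-3, 1, -2]
  [-6, -2, -5]
  [0, 4, 1]

Apply the min-plus product entry-by-entry:
  C[0][0] = min over k of (A[0][0] + B[0][0] = -1 + 10 = 9, A[0][1] + B[1][0] = -1 + -1 = -2, A[0][2] + B[2][0] = -2 + -1 = -3) = -3 (attained at k = 2)
  C[0][1] = min over k of (A[0][0] + B[0][1] = -1 + 4 = 3, A[0][1] + B[1][1] = -1 + 8 = 7, A[0][2] + B[2][1] = -2 + 3 = 1) = 1 (attained at k = 2)
  C[0][2] = min over k of (A[0][0] + B[0][2] = -1 + 8 = 7, A[0][1] + B[1][2] = -1 + 8 = 7, A[0][2] + B[2][2] = -2 + 0 = -2) = -2 (attained at k = 2)
  C[1][0] = min over k of (A[1][0] + B[0][0] = 4 + 10 = 14, A[1][1] + B[1][0] = -1 + -1 = -2, A[1][2] + B[2][0] = -5 + -1 = -6) = -6 (attained at k = 2)
  C[1][1] = min over k of (A[1][0] + B[0][1] = 4 + 4 = 8, A[1][1] + B[1][1] = -1 + 8 = 7, A[1][2] + B[2][1] = -5 + 3 = -2) = -2 (attained at k = 2)
  C[1][2] = min over k of (A[1][0] + B[0][2] = 4 + 8 = 12, A[1][1] + B[1][2] = -1 + 8 = 7, A[1][2] + B[2][2] = -5 + 0 = -5) = -5 (attained at k = 2)
  C[2][0] = min over k of (A[2][0] + B[0][0] = 8 + 10 = 18, A[2][1] + B[1][0] = 5 + -1 = 4, A[2][2] + B[2][0] = 1 + -1 = 0) = 0 (attained at k = 2)
  C[2][1] = min over k of (A[2][0] + B[0][1] = 8 + 4 = 12, A[2][1] + B[1][1] = 5 + 8 = 13, A[2][2] + B[2][1] = 1 + 3 = 4) = 4 (attained at k = 2)
  C[2][2] = min over k of (A[2][0] + B[0][2] = 8 + 8 = 16, A[2][1] + B[1][2] = 5 + 8 = 13, A[2][2] + B[2][2] = 1 + 0 = 1) = 1 (attained at k = 2)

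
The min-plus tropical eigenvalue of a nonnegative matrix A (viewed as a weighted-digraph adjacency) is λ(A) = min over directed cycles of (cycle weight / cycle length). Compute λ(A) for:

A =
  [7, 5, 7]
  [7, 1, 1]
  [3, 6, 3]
λ(A) = 1

Enumerate directed cycles and compute their means (weight / length). Sample:
  cycle 0 → 0: weight = 7, length = 1, mean = 7/1 ≈ 7.000
  cycle 1 → 1: weight = 1, length = 1, mean = 1/1 ≈ 1.000
  cycle 2 → 2: weight = 3, length = 1, mean = 3/1 ≈ 3.000
  cycle 0 → 1 → 0: weight = 12, length = 2, mean = 12/2 ≈ 6.000
  cycle 0 → 2 → 0: weight = 10, length = 2, mean = 10/2 ≈ 5.000
  cycle 1 → 0 → 1: weight = 12, length = 2, mean = 12/2 ≈ 6.000
Minimum mean = 1.000, attained e.g. along the cycle 1 → 1 with weight 1 and length 1. So λ(A) = 1/1 = 1.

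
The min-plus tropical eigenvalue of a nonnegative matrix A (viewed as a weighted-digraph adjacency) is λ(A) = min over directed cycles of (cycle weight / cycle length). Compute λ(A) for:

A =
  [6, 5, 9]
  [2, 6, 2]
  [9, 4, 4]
λ(A) = 3

Enumerate directed cycles and compute their means (weight / length). Sample:
  cycle 0 → 0: weight = 6, length = 1, mean = 6/1 ≈ 6.000
  cycle 1 → 1: weight = 6, length = 1, mean = 6/1 ≈ 6.000
  cycle 2 → 2: weight = 4, length = 1, mean = 4/1 ≈ 4.000
  cycle 0 → 1 → 0: weight = 7, length = 2, mean = 7/2 ≈ 3.500
  cycle 0 → 2 → 0: weight = 18, length = 2, mean = 18/2 ≈ 9.000
  cycle 1 → 0 → 1: weight = 7, length = 2, mean = 7/2 ≈ 3.500
Minimum mean = 3.000, attained e.g. along the cycle 1 → 2 → 1 with weight 6 and length 2. So λ(A) = 6/2 = 3.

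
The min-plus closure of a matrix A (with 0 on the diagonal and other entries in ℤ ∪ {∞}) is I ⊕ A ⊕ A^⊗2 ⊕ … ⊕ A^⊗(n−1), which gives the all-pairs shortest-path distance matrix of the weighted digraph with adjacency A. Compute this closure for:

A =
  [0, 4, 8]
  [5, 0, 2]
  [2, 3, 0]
Closure =
  [0, 4, 6]
  [4, 0, 2]
  [2, 3, 0]

This is the Floyd-Warshall all-pairs shortest-path computation. For each intermediate vertex k = 0, 1, …, 2, update dist[i][j] ← min(dist[i][j], dist[i][k] + dist[k][j]). The final matrix gives, for each (i, j), the minimum total weight of any directed path from i to j (possibly empty when i = j).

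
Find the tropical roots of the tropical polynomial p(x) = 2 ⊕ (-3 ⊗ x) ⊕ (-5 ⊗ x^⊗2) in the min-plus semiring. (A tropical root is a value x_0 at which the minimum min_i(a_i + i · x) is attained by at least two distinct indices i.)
Roots: {2, 5}

Each tropical root is a break point of the lower envelope of the lines y = a_i + i · x (there are 3 lines, with slopes 0, 1, ..., 2). Only the lines that attain the minimum somewhere contribute to roots; other lines are dominated. Here the surviving (envelope) indices are i = 2, i = 1, i = 0.
Intersections between consecutive envelope lines give the roots: for adjacent envelope indices i < j the intersection is x = (a_i − a_j) / (j − i). Reading off the sorted break points: {2, 5}.
Verification: at each break x_0, at least two indices attain the minimum of min_i(a_i + i · x_0).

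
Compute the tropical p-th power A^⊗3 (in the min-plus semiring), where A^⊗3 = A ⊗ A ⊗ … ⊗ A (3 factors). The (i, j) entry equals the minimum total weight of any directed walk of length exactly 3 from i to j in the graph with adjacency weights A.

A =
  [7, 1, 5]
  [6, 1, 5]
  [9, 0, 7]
A^⊗3 =
  [8, 3, 7]
  [8, 3, 7]
  [7, 2, 6]

Each entry (A^⊗3)_ij equals the minimum over all length-3 walks i = v_0 → v_1 → … → v_3 = j of Σ_t A[v_t][v_{t+1}]. For example, for (i, j) = (0, 2) we minimise over 9 possible intermediate vertex sequences; the minimum is 7, attained along the walk 0 → 1 → 1 → 2.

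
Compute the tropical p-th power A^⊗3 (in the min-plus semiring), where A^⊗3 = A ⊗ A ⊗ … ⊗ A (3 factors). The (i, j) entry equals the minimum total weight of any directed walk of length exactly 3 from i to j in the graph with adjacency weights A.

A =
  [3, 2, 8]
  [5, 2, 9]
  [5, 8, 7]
A^⊗3 =
  [9, 6, 13]
  [9, 6, 13]
  [11, 9, 16]

Each entry (A^⊗3)_ij equals the minimum over all length-3 walks i = v_0 → v_1 → … → v_3 = j of Σ_t A[v_t][v_{t+1}]. For example, for (i, j) = (0, 2) we minimise over 9 possible intermediate vertex sequences; the minimum is 13, attained along the walk 0 → 1 → 1 → 2.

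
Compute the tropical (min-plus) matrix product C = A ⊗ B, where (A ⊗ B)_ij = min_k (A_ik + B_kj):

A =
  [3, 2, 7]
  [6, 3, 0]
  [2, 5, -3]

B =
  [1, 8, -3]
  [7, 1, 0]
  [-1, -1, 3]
A ⊗ B =
  [4, 3, 0]
  [-1, -1, 3]
  [-4, -4, -1]

Apply the min-plus product entry-by-entry:
  C[0][0] = min over k of (A[0][0] + B[0][0] = 3 + 1 = 4, A[0][1] + B[1][0] = 2 + 7 = 9, A[0][2] + B[2][0] = 7 + -1 = 6) = 4 (attained at k = 0)
  C[0][1] = min over k of (A[0][0] + B[0][1] = 3 + 8 = 11, A[0][1] + B[1][1] = 2 + 1 = 3, A[0][2] + B[2][1] = 7 + -1 = 6) = 3 (attained at k = 1)
  C[0][2] = min over k of (A[0][0] + B[0][2] = 3 + -3 = 0, A[0][1] + B[1][2] = 2 + 0 = 2, A[0][2] + B[2][2] = 7 + 3 = 10) = 0 (attained at k = 0)
  C[1][0] = min over k of (A[1][0] + B[0][0] = 6 + 1 = 7, A[1][1] + B[1][0] = 3 + 7 = 10, A[1][2] + B[2][0] = 0 + -1 = -1) = -1 (attained at k = 2)
  C[1][1] = min over k of (A[1][0] + B[0][1] = 6 + 8 = 14, A[1][1] + B[1][1] = 3 + 1 = 4, A[1][2] + B[2][1] = 0 + -1 = -1) = -1 (attained at k = 2)
  C[1][2] = min over k of (A[1][0] + B[0][2] = 6 + -3 = 3, A[1][1] + B[1][2] = 3 + 0 = 3, A[1][2] + B[2][2] = 0 + 3 = 3) = 3 (attained at k = 0)
  C[2][0] = min over k of (A[2][0] + B[0][0] = 2 + 1 = 3, A[2][1] + B[1][0] = 5 + 7 = 12, A[2][2] + B[2][0] = -3 + -1 = -4) = -4 (attained at k = 2)
  C[2][1] = min over k of (A[2][0] + B[0][1] = 2 + 8 = 10, A[2][1] + B[1][1] = 5 + 1 = 6, A[2][2] + B[2][1] = -3 + -1 = -4) = -4 (attained at k = 2)
  C[2][2] = min over k of (A[2][0] + B[0][2] = 2 + -3 = -1, A[2][1] + B[1][2] = 5 + 0 = 5, A[2][2] + B[2][2] = -3 + 3 = 0) = -1 (attained at k = 0)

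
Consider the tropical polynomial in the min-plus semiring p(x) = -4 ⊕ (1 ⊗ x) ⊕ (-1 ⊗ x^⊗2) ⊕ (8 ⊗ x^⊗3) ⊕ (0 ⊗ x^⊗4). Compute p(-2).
p(-2) = -8

A tropical monomial a ⊗ x^⊗i evaluates to a + i · x. Evaluating each term at x = -2:
  Term 0 contributes -4 + 0 · -2 = -4
  Term 1 contributes 1 + 1 · -2 = -1
  Term 2 contributes -1 + 2 · -2 = -5
  Term 3 contributes 8 + 3 · -2 = 2
  Term 4 contributes 0 + 4 · -2 = -8
p(-2) = ⊕ of these = min[-4, -1, -5, 2, -8] = -8.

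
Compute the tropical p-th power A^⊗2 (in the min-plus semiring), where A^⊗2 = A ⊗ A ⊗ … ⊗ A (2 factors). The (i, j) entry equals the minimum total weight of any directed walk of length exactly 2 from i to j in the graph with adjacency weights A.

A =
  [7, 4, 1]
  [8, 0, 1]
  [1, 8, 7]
A^⊗2 =
  [2, 4, 5]
  [2, 0, 1]
  [8, 5, 2]

Each entry (A^⊗2)_ij equals the minimum over all length-2 walks i = v_0 → v_1 → … → v_2 = j of Σ_t A[v_t][v_{t+1}]. For example, for (i, j) = (0, 2) we minimise over 3 possible intermediate vertex sequences; the minimum is 5, attained along the walk 0 → 1 → 2.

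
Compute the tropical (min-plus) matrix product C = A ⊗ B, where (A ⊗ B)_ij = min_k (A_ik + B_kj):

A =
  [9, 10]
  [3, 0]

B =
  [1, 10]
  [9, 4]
A ⊗ B =
  [10, 14]
  [4, 4]

Apply the min-plus product entry-by-entry:
  C[0][0] = min over k of (A[0][0] + B[0][0] = 9 + 1 = 10, A[0][1] + B[1][0] = 10 + 9 = 19) = 10 (attained at k = 0)
  C[0][1] = min over k of (A[0][0] + B[0][1] = 9 + 10 = 19, A[0][1] + B[1][1] = 10 + 4 = 14) = 14 (attained at k = 1)
  C[1][0] = min over k of (A[1][0] + B[0][0] = 3 + 1 = 4, A[1][1] + B[1][0] = 0 + 9 = 9) = 4 (attained at k = 0)
  C[1][1] = min over k of (A[1][0] + B[0][1] = 3 + 10 = 13, A[1][1] + B[1][1] = 0 + 4 = 4) = 4 (attained at k = 1)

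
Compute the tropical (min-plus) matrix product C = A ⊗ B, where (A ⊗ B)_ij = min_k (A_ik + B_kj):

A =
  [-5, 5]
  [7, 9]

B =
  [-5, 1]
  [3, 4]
A ⊗ B =
  [-10, -4]
  [2, 8]

Apply the min-plus product entry-by-entry:
  C[0][0] = min over k of (A[0][0] + B[0][0] = -5 + -5 = -10, A[0][1] + B[1][0] = 5 + 3 = 8) = -10 (attained at k = 0)
  C[0][1] = min over k of (A[0][0] + B[0][1] = -5 + 1 = -4, A[0][1] + B[1][1] = 5 + 4 = 9) = -4 (attained at k = 0)
  C[1][0] = min over k of (A[1][0] + B[0][0] = 7 + -5 = 2, A[1][1] + B[1][0] = 9 + 3 = 12) = 2 (attained at k = 0)
  C[1][1] = min over k of (A[1][0] + B[0][1] = 7 + 1 = 8, A[1][1] + B[1][1] = 9 + 4 = 13) = 8 (attained at k = 0)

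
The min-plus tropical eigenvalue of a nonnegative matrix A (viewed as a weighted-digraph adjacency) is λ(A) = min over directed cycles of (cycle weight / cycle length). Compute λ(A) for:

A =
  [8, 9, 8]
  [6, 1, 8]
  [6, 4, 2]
λ(A) = 1

Enumerate directed cycles and compute their means (weight / length). Sample:
  cycle 0 → 0: weight = 8, length = 1, mean = 8/1 ≈ 8.000
  cycle 1 → 1: weight = 1, length = 1, mean = 1/1 ≈ 1.000
  cycle 2 → 2: weight = 2, length = 1, mean = 2/1 ≈ 2.000
  cycle 0 → 1 → 0: weight = 15, length = 2, mean = 15/2 ≈ 7.500
  cycle 0 → 2 → 0: weight = 14, length = 2, mean = 14/2 ≈ 7.000
  cycle 1 → 0 → 1: weight = 15, length = 2, mean = 15/2 ≈ 7.500
Minimum mean = 1.000, attained e.g. along the cycle 1 → 1 with weight 1 and length 1. So λ(A) = 1/1 = 1.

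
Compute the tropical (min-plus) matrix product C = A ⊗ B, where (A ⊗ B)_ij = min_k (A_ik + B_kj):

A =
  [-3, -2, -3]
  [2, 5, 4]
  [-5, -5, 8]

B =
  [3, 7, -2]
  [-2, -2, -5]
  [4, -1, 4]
A ⊗ B =
  [-4, -4, -7]
  [3, 3, 0]
  [-7, -7, -10]

Apply the min-plus product entry-by-entry:
  C[0][0] = min over k of (A[0][0] + B[0][0] = -3 + 3 = 0, A[0][1] + B[1][0] = -2 + -2 = -4, A[0][2] + B[2][0] = -3 + 4 = 1) = -4 (attained at k = 1)
  C[0][1] = min over k of (A[0][0] + B[0][1] = -3 + 7 = 4, A[0][1] + B[1][1] = -2 + -2 = -4, A[0][2] + B[2][1] = -3 + -1 = -4) = -4 (attained at k = 1)
  C[0][2] = min over k of (A[0][0] + B[0][2] = -3 + -2 = -5, A[0][1] + B[1][2] = -2 + -5 = -7, A[0][2] + B[2][2] = -3 + 4 = 1) = -7 (attained at k = 1)
  C[1][0] = min over k of (A[1][0] + B[0][0] = 2 + 3 = 5, A[1][1] + B[1][0] = 5 + -2 = 3, A[1][2] + B[2][0] = 4 + 4 = 8) = 3 (attained at k = 1)
  C[1][1] = min over k of (A[1][0] + B[0][1] = 2 + 7 = 9, A[1][1] + B[1][1] = 5 + -2 = 3, A[1][2] + B[2][1] = 4 + -1 = 3) = 3 (attained at k = 1)
  C[1][2] = min over k of (A[1][0] + B[0][2] = 2 + -2 = 0, A[1][1] + B[1][2] = 5 + -5 = 0, A[1][2] + B[2][2] = 4 + 4 = 8) = 0 (attained at k = 0)
  C[2][0] = min over k of (A[2][0] + B[0][0] = -5 + 3 = -2, A[2][1] + B[1][0] = -5 + -2 = -7, A[2][2] + B[2][0] = 8 + 4 = 12) = -7 (attained at k = 1)
  C[2][1] = min over k of (A[2][0] + B[0][1] = -5 + 7 = 2, A[2][1] + B[1][1] = -5 + -2 = -7, A[2][2] + B[2][1] = 8 + -1 = 7) = -7 (attained at k = 1)
  C[2][2] = min over k of (A[2][0] + B[0][2] = -5 + -2 = -7, A[2][1] + B[1][2] = -5 + -5 = -10, A[2][2] + B[2][2] = 8 + 4 = 12) = -10 (attained at k = 1)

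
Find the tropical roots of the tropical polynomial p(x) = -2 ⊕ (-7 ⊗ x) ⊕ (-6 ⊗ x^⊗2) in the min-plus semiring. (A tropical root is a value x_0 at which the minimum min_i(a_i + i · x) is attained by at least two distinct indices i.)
Roots: {-1, 5}

Each tropical root is a break point of the lower envelope of the lines y = a_i + i · x (there are 3 lines, with slopes 0, 1, ..., 2). Only the lines that attain the minimum somewhere contribute to roots; other lines are dominated. Here the surviving (envelope) indices are i = 2, i = 1, i = 0.
Intersections between consecutive envelope lines give the roots: for adjacent envelope indices i < j the intersection is x = (a_i − a_j) / (j − i). Reading off the sorted break points: {-1, 5}.
Verification: at each break x_0, at least two indices attain the minimum of min_i(a_i + i · x_0).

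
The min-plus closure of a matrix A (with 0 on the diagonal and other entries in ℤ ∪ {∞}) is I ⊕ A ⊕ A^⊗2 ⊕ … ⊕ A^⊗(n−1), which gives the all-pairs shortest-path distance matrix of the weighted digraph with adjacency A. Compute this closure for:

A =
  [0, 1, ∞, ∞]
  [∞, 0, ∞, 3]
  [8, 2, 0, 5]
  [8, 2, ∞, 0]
Closure =
  [0, 1, ∞, 4]
  [11, 0, ∞, 3]
  [8, 2, 0, 5]
  [8, 2, ∞, 0]

This is the Floyd-Warshall all-pairs shortest-path computation. For each intermediate vertex k = 0, 1, …, 3, update dist[i][j] ← min(dist[i][j], dist[i][k] + dist[k][j]). The final matrix gives, for each (i, j), the minimum total weight of any directed path from i to j (possibly empty when i = j).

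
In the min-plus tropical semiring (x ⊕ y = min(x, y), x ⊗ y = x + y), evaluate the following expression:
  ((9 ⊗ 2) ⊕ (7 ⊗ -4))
((9 ⊗ 2) ⊕ (7 ⊗ -4)) = 3

Expand innermost to outermost. Recall ⊕ takes the minimum of its arguments and ⊗ takes their sum. Working out the expression ((9 ⊗ 2) ⊕ (7 ⊗ -4)) gives 3.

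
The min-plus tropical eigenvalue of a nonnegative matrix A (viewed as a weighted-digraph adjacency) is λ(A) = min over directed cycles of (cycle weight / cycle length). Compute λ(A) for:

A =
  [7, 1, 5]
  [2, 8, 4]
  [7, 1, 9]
λ(A) = 3/2

Enumerate directed cycles and compute their means (weight / length). Sample:
  cycle 0 → 0: weight = 7, length = 1, mean = 7/1 ≈ 7.000
  cycle 1 → 1: weight = 8, length = 1, mean = 8/1 ≈ 8.000
  cycle 2 → 2: weight = 9, length = 1, mean = 9/1 ≈ 9.000
  cycle 0 → 1 → 0: weight = 3, length = 2, mean = 3/2 ≈ 1.500
  cycle 0 → 2 → 0: weight = 12, length = 2, mean = 12/2 ≈ 6.000
  cycle 1 → 0 → 1: weight = 3, length = 2, mean = 3/2 ≈ 1.500
Minimum mean = 1.500, attained e.g. along the cycle 0 → 1 → 0 with weight 3 and length 2. So λ(A) = 3/2 = 3/2.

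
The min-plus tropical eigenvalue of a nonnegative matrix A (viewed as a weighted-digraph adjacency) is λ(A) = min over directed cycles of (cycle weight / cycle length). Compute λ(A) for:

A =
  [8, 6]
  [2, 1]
λ(A) = 1

Enumerate directed cycles and compute their means (weight / length). Sample:
  cycle 0 → 0: weight = 8, length = 1, mean = 8/1 ≈ 8.000
  cycle 1 → 1: weight = 1, length = 1, mean = 1/1 ≈ 1.000
  cycle 0 → 1 → 0: weight = 8, length = 2, mean = 8/2 ≈ 4.000
  cycle 1 → 0 → 1: weight = 8, length = 2, mean = 8/2 ≈ 4.000
Minimum mean = 1.000, attained e.g. along the cycle 1 → 1 with weight 1 and length 1. So λ(A) = 1/1 = 1.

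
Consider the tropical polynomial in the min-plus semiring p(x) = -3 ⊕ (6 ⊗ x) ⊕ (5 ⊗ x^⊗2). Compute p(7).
p(7) = -3

A tropical monomial a ⊗ x^⊗i evaluates to a + i · x. Evaluating each term at x = 7:
  Term 0 contributes -3 + 0 · 7 = -3
  Term 1 contributes 6 + 1 · 7 = 13
  Term 2 contributes 5 + 2 · 7 = 19
p(7) = ⊕ of these = min[-3, 13, 19] = -3.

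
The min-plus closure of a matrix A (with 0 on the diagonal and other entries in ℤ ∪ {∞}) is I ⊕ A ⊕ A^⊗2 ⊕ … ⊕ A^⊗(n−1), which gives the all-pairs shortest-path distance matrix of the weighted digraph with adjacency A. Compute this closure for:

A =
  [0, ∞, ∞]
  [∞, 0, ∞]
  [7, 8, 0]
Closure =
  [0, ∞, ∞]
  [∞, 0, ∞]
  [7, 8, 0]

This is the Floyd-Warshall all-pairs shortest-path computation. For each intermediate vertex k = 0, 1, …, 2, update dist[i][j] ← min(dist[i][j], dist[i][k] + dist[k][j]). The final matrix gives, for each (i, j), the minimum total weight of any directed path from i to j (possibly empty when i = j).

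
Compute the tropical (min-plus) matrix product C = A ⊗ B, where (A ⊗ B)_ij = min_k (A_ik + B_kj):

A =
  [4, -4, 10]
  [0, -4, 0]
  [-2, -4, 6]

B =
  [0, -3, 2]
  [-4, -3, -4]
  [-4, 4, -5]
A ⊗ B =
  [-8, -7, -8]
  [-8, -7, -8]
  [-8, -7, -8]

Apply the min-plus product entry-by-entry:
  C[0][0] = min over k of (A[0][0] + B[0][0] = 4 + 0 = 4, A[0][1] + B[1][0] = -4 + -4 = -8, A[0][2] + B[2][0] = 10 + -4 = 6) = -8 (attained at k = 1)
  C[0][1] = min over k of (A[0][0] + B[0][1] = 4 + -3 = 1, A[0][1] + B[1][1] = -4 + -3 = -7, A[0][2] + B[2][1] = 10 + 4 = 14) = -7 (attained at k = 1)
  C[0][2] = min over k of (A[0][0] + B[0][2] = 4 + 2 = 6, A[0][1] + B[1][2] = -4 + -4 = -8, A[0][2] + B[2][2] = 10 + -5 = 5) = -8 (attained at k = 1)
  C[1][0] = min over k of (A[1][0] + B[0][0] = 0 + 0 = 0, A[1][1] + B[1][0] = -4 + -4 = -8, A[1][2] + B[2][0] = 0 + -4 = -4) = -8 (attained at k = 1)
  C[1][1] = min over k of (A[1][0] + B[0][1] = 0 + -3 = -3, A[1][1] + B[1][1] = -4 + -3 = -7, A[1][2] + B[2][1] = 0 + 4 = 4) = -7 (attained at k = 1)
  C[1][2] = min over k of (A[1][0] + B[0][2] = 0 + 2 = 2, A[1][1] + B[1][2] = -4 + -4 = -8, A[1][2] + B[2][2] = 0 + -5 = -5) = -8 (attained at k = 1)
  C[2][0] = min over k of (A[2][0] + B[0][0] = -2 + 0 = -2, A[2][1] + B[1][0] = -4 + -4 = -8, A[2][2] + B[2][0] = 6 + -4 = 2) = -8 (attained at k = 1)
  C[2][1] = min over k of (A[2][0] + B[0][1] = -2 + -3 = -5, A[2][1] + B[1][1] = -4 + -3 = -7, A[2][2] + B[2][1] = 6 + 4 = 10) = -7 (attained at k = 1)
  C[2][2] = min over k of (A[2][0] + B[0][2] = -2 + 2 = 0, A[2][1] + B[1][2] = -4 + -4 = -8, A[2][2] + B[2][2] = 6 + -5 = 1) = -8 (attained at k = 1)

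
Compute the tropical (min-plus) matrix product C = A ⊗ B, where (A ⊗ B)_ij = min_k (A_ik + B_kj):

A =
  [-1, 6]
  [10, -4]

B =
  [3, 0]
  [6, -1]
A ⊗ B =
  [2, -1]
  [2, -5]

Apply the min-plus product entry-by-entry:
  C[0][0] = min over k of (A[0][0] + B[0][0] = -1 + 3 = 2, A[0][1] + B[1][0] = 6 + 6 = 12) = 2 (attained at k = 0)
  C[0][1] = min over k of (A[0][0] + B[0][1] = -1 + 0 = -1, A[0][1] + B[1][1] = 6 + -1 = 5) = -1 (attained at k = 0)
  C[1][0] = min over k of (A[1][0] + B[0][0] = 10 + 3 = 13, A[1][1] + B[1][0] = -4 + 6 = 2) = 2 (attained at k = 1)
  C[1][1] = min over k of (A[1][0] + B[0][1] = 10 + 0 = 10, A[1][1] + B[1][1] = -4 + -1 = -5) = -5 (attained at k = 1)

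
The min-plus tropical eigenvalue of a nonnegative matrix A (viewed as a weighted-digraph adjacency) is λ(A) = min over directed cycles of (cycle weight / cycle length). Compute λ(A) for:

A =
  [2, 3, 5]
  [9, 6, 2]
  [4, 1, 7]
λ(A) = 3/2

Enumerate directed cycles and compute their means (weight / length). Sample:
  cycle 0 → 0: weight = 2, length = 1, mean = 2/1 ≈ 2.000
  cycle 1 → 1: weight = 6, length = 1, mean = 6/1 ≈ 6.000
  cycle 2 → 2: weight = 7, length = 1, mean = 7/1 ≈ 7.000
  cycle 0 → 1 → 0: weight = 12, length = 2, mean = 12/2 ≈ 6.000
  cycle 0 → 2 → 0: weight = 9, length = 2, mean = 9/2 ≈ 4.500
  cycle 1 → 0 → 1: weight = 12, length = 2, mean = 12/2 ≈ 6.000
Minimum mean = 1.500, attained e.g. along the cycle 1 → 2 → 1 with weight 3 and length 2. So λ(A) = 3/2 = 3/2.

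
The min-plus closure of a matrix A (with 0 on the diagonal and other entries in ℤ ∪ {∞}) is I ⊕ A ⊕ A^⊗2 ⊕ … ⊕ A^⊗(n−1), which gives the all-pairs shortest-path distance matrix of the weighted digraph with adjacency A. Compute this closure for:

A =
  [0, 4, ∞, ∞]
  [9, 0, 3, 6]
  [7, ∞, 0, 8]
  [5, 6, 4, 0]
Closure =
  [0, 4, 7, 10]
  [9, 0, 3, 6]
  [7, 11, 0, 8]
  [5, 6, 4, 0]

This is the Floyd-Warshall all-pairs shortest-path computation. For each intermediate vertex k = 0, 1, …, 3, update dist[i][j] ← min(dist[i][j], dist[i][k] + dist[k][j]). The final matrix gives, for each (i, j), the minimum total weight of any directed path from i to j (possibly empty when i = j).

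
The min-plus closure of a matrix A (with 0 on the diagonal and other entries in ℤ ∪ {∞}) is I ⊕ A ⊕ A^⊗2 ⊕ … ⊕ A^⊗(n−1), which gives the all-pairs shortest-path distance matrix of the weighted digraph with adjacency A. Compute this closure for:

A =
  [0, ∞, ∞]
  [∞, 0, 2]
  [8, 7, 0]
Closure =
  [0, ∞, ∞]
  [10, 0, 2]
  [8, 7, 0]

This is the Floyd-Warshall all-pairs shortest-path computation. For each intermediate vertex k = 0, 1, …, 2, update dist[i][j] ← min(dist[i][j], dist[i][k] + dist[k][j]). The final matrix gives, for each (i, j), the minimum total weight of any directed path from i to j (possibly empty when i = j).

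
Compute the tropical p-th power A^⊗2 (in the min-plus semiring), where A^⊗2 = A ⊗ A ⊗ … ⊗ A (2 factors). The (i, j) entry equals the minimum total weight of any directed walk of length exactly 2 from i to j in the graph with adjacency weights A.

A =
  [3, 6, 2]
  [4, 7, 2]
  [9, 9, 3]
A^⊗2 =
  [6, 9, 5]
  [7, 10, 5]
  [12, 12, 6]

Each entry (A^⊗2)_ij equals the minimum over all length-2 walks i = v_0 → v_1 → … → v_2 = j of Σ_t A[v_t][v_{t+1}]. For example, for (i, j) = (0, 2) we minimise over 3 possible intermediate vertex sequences; the minimum is 5, attained along the walk 0 → 0 → 2.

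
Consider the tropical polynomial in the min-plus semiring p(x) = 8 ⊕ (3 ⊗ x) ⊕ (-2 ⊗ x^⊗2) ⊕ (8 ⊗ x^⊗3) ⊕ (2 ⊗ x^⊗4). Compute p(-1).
p(-1) = -4

A tropical monomial a ⊗ x^⊗i evaluates to a + i · x. Evaluating each term at x = -1:
  Term 0 contributes 8 + 0 · -1 = 8
  Term 1 contributes 3 + 1 · -1 = 2
  Term 2 contributes -2 + 2 · -1 = -4
  Term 3 contributes 8 + 3 · -1 = 5
  Term 4 contributes 2 + 4 · -1 = -2
p(-1) = ⊕ of these = min[8, 2, -4, 5, -2] = -4.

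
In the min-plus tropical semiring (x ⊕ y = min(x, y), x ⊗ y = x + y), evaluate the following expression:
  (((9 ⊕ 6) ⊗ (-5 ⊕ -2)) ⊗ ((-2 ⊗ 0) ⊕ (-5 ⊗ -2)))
(((9 ⊕ 6) ⊗ (-5 ⊕ -2)) ⊗ ((-2 ⊗ 0) ⊕ (-5 ⊗ -2))) = -6

Expand innermost to outermost. Recall ⊕ takes the minimum of its arguments and ⊗ takes their sum. Working out the expression (((9 ⊕ 6) ⊗ (-5 ⊕ -2)) ⊗ ((-2 ⊗ 0) ⊕ (-5 ⊗ -2))) gives -6.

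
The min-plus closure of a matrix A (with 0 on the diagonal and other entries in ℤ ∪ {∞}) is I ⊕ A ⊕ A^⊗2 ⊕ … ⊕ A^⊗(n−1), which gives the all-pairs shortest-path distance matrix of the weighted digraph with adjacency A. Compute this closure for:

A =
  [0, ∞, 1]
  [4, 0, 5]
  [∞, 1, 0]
Closure =
  [0, 2, 1]
  [4, 0, 5]
  [5, 1, 0]

This is the Floyd-Warshall all-pairs shortest-path computation. For each intermediate vertex k = 0, 1, …, 2, update dist[i][j] ← min(dist[i][j], dist[i][k] + dist[k][j]). The final matrix gives, for each (i, j), the minimum total weight of any directed path from i to j (possibly empty when i = j).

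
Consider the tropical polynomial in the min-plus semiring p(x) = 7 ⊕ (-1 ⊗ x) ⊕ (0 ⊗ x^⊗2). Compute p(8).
p(8) = 7

A tropical monomial a ⊗ x^⊗i evaluates to a + i · x. Evaluating each term at x = 8:
  Term 0 contributes 7 + 0 · 8 = 7
  Term 1 contributes -1 + 1 · 8 = 7
  Term 2 contributes 0 + 2 · 8 = 16
p(8) = ⊕ of these = min[7, 7, 16] = 7.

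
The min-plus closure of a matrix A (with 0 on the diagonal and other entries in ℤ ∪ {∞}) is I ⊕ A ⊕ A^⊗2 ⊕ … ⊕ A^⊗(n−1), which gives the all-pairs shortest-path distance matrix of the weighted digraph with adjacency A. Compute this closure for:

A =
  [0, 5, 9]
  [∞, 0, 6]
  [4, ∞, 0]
Closure =
  [0, 5, 9]
  [10, 0, 6]
  [4, 9, 0]

This is the Floyd-Warshall all-pairs shortest-path computation. For each intermediate vertex k = 0, 1, …, 2, update dist[i][j] ← min(dist[i][j], dist[i][k] + dist[k][j]). The final matrix gives, for each (i, j), the minimum total weight of any directed path from i to j (possibly empty when i = j).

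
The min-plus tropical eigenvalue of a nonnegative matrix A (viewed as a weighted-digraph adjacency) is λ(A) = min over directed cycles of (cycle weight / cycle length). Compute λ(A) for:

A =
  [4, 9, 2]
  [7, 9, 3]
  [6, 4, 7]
λ(A) = 7/2

Enumerate directed cycles and compute their means (weight / length). Sample:
  cycle 0 → 0: weight = 4, length = 1, mean = 4/1 ≈ 4.000
  cycle 1 → 1: weight = 9, length = 1, mean = 9/1 ≈ 9.000
  cycle 2 → 2: weight = 7, length = 1, mean = 7/1 ≈ 7.000
  cycle 0 → 1 → 0: weight = 16, length = 2, mean = 16/2 ≈ 8.000
  cycle 0 → 2 → 0: weight = 8, length = 2, mean = 8/2 ≈ 4.000
  cycle 1 → 0 → 1: weight = 16, length = 2, mean = 16/2 ≈ 8.000
Minimum mean = 3.500, attained e.g. along the cycle 1 → 2 → 1 with weight 7 and length 2. So λ(A) = 7/2 = 7/2.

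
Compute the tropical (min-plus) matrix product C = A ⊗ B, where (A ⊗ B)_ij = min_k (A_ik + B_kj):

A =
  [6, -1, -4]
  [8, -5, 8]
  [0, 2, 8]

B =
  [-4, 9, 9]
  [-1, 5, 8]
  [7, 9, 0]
A ⊗ B =
  [-2, 4, -4]
  [-6, 0, 3]
  [-4, 7, 8]

Apply the min-plus product entry-by-entry:
  C[0][0] = min over k of (A[0][0] + B[0][0] = 6 + -4 = 2, A[0][1] + B[1][0] = -1 + -1 = -2, A[0][2] + B[2][0] = -4 + 7 = 3) = -2 (attained at k = 1)
  C[0][1] = min over k of (A[0][0] + B[0][1] = 6 + 9 = 15, A[0][1] + B[1][1] = -1 + 5 = 4, A[0][2] + B[2][1] = -4 + 9 = 5) = 4 (attained at k = 1)
  C[0][2] = min over k of (A[0][0] + B[0][2] = 6 + 9 = 15, A[0][1] + B[1][2] = -1 + 8 = 7, A[0][2] + B[2][2] = -4 + 0 = -4) = -4 (attained at k = 2)
  C[1][0] = min over k of (A[1][0] + B[0][0] = 8 + -4 = 4, A[1][1] + B[1][0] = -5 + -1 = -6, A[1][2] + B[2][0] = 8 + 7 = 15) = -6 (attained at k = 1)
  C[1][1] = min over k of (A[1][0] + B[0][1] = 8 + 9 = 17, A[1][1] + B[1][1] = -5 + 5 = 0, A[1][2] + B[2][1] = 8 + 9 = 17) = 0 (attained at k = 1)
  C[1][2] = min over k of (A[1][0] + B[0][2] = 8 + 9 = 17, A[1][1] + B[1][2] = -5 + 8 = 3, A[1][2] + B[2][2] = 8 + 0 = 8) = 3 (attained at k = 1)
  C[2][0] = min over k of (A[2][0] + B[0][0] = 0 + -4 = -4, A[2][1] + B[1][0] = 2 + -1 = 1, A[2][2] + B[2][0] = 8 + 7 = 15) = -4 (attained at k = 0)
  C[2][1] = min over k of (A[2][0] + B[0][1] = 0 + 9 = 9, A[2][1] + B[1][1] = 2 + 5 = 7, A[2][2] + B[2][1] = 8 + 9 = 17) = 7 (attained at k = 1)
  C[2][2] = min over k of (A[2][0] + B[0][2] = 0 + 9 = 9, A[2][1] + B[1][2] = 2 + 8 = 10, A[2][2] + B[2][2] = 8 + 0 = 8) = 8 (attained at k = 2)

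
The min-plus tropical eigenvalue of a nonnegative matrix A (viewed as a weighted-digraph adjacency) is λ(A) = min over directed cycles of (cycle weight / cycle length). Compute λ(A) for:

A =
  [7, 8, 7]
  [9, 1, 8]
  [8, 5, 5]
λ(A) = 1

Enumerate directed cycles and compute their means (weight / length). Sample:
  cycle 0 → 0: weight = 7, length = 1, mean = 7/1 ≈ 7.000
  cycle 1 → 1: weight = 1, length = 1, mean = 1/1 ≈ 1.000
  cycle 2 → 2: weight = 5, length = 1, mean = 5/1 ≈ 5.000
  cycle 0 → 1 → 0: weight = 17, length = 2, mean = 17/2 ≈ 8.500
  cycle 0 → 2 → 0: weight = 15, length = 2, mean = 15/2 ≈ 7.500
  cycle 1 → 0 → 1: weight = 17, length = 2, mean = 17/2 ≈ 8.500
Minimum mean = 1.000, attained e.g. along the cycle 1 → 1 with weight 1 and length 1. So λ(A) = 1/1 = 1.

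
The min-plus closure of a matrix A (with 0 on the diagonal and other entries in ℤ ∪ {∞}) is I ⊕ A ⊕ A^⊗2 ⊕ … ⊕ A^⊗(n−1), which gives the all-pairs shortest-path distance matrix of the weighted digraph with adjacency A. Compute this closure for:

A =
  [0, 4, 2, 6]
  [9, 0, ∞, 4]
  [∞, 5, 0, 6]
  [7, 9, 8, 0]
Closure =
  [0, 4, 2, 6]
  [9, 0, 11, 4]
  [13, 5, 0, 6]
  [7, 9, 8, 0]

This is the Floyd-Warshall all-pairs shortest-path computation. For each intermediate vertex k = 0, 1, …, 3, update dist[i][j] ← min(dist[i][j], dist[i][k] + dist[k][j]). The final matrix gives, for each (i, j), the minimum total weight of any directed path from i to j (possibly empty when i = j).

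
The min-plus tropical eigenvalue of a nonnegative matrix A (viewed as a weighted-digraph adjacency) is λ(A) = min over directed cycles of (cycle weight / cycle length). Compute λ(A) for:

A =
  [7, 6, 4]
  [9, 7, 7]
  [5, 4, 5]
λ(A) = 9/2

Enumerate directed cycles and compute their means (weight / length). Sample:
  cycle 0 → 0: weight = 7, length = 1, mean = 7/1 ≈ 7.000
  cycle 1 → 1: weight = 7, length = 1, mean = 7/1 ≈ 7.000
  cycle 2 → 2: weight = 5, length = 1, mean = 5/1 ≈ 5.000
  cycle 0 → 1 → 0: weight = 15, length = 2, mean = 15/2 ≈ 7.500
  cycle 0 → 2 → 0: weight = 9, length = 2, mean = 9/2 ≈ 4.500
  cycle 1 → 0 → 1: weight = 15, length = 2, mean = 15/2 ≈ 7.500
Minimum mean = 4.500, attained e.g. along the cycle 0 → 2 → 0 with weight 9 and length 2. So λ(A) = 9/2 = 9/2.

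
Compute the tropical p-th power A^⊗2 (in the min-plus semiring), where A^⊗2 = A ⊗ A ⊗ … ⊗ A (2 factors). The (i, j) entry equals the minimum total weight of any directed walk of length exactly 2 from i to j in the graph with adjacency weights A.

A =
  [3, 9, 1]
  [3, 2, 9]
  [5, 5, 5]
A^⊗2 =
  [6, 6, 4]
  [5, 4, 4]
  [8, 7, 6]

Each entry (A^⊗2)_ij equals the minimum over all length-2 walks i = v_0 → v_1 → … → v_2 = j of Σ_t A[v_t][v_{t+1}]. For example, for (i, j) = (0, 2) we minimise over 3 possible intermediate vertex sequences; the minimum is 4, attained along the walk 0 → 0 → 2.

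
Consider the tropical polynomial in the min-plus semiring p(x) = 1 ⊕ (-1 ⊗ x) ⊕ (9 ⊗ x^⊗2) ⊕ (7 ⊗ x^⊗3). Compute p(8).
p(8) = 1

A tropical monomial a ⊗ x^⊗i evaluates to a + i · x. Evaluating each term at x = 8:
  Term 0 contributes 1 + 0 · 8 = 1
  Term 1 contributes -1 + 1 · 8 = 7
  Term 2 contributes 9 + 2 · 8 = 25
  Term 3 contributes 7 + 3 · 8 = 31
p(8) = ⊕ of these = min[1, 7, 25, 31] = 1.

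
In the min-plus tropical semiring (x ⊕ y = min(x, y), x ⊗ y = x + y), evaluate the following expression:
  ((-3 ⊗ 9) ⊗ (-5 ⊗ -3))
((-3 ⊗ 9) ⊗ (-5 ⊗ -3)) = -2

Expand innermost to outermost. Recall ⊕ takes the minimum of its arguments and ⊗ takes their sum. Working out the expression ((-3 ⊗ 9) ⊗ (-5 ⊗ -3)) gives -2.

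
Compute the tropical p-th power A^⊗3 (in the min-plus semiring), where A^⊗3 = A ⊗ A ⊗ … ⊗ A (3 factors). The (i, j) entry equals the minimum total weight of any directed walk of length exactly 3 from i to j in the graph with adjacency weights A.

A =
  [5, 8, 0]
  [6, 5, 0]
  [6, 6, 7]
A^⊗3 =
  [11, 11, 6]
  [11, 11, 6]
  [12, 12, 11]

Each entry (A^⊗3)_ij equals the minimum over all length-3 walks i = v_0 → v_1 → … → v_3 = j of Σ_t A[v_t][v_{t+1}]. For example, for (i, j) = (0, 2) we minimise over 9 possible intermediate vertex sequences; the minimum is 6, attained along the walk 0 → 2 → 0 → 2.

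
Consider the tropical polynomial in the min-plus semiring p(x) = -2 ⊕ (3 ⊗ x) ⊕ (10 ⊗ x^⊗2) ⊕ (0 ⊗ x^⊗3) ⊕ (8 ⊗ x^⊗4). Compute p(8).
p(8) = -2

A tropical monomial a ⊗ x^⊗i evaluates to a + i · x. Evaluating each term at x = 8:
  Term 0 contributes -2 + 0 · 8 = -2
  Term 1 contributes 3 + 1 · 8 = 11
  Term 2 contributes 10 + 2 · 8 = 26
  Term 3 contributes 0 + 3 · 8 = 24
  Term 4 contributes 8 + 4 · 8 = 40
p(8) = ⊕ of these = min[-2, 11, 26, 24, 40] = -2.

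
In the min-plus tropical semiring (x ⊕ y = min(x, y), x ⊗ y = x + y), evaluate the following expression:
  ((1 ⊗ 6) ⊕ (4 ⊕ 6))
((1 ⊗ 6) ⊕ (4 ⊕ 6)) = 4

Expand innermost to outermost. Recall ⊕ takes the minimum of its arguments and ⊗ takes their sum. Working out the expression ((1 ⊗ 6) ⊕ (4 ⊕ 6)) gives 4.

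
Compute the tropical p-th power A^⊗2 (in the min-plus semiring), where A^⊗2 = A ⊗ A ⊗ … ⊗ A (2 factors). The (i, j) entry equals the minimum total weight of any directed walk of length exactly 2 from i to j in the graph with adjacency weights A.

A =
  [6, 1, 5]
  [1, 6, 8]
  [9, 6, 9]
A^⊗2 =
  [2, 7, 9]
  [7, 2, 6]
  [7, 10, 14]

Each entry (A^⊗2)_ij equals the minimum over all length-2 walks i = v_0 → v_1 → … → v_2 = j of Σ_t A[v_t][v_{t+1}]. For example, for (i, j) = (0, 2) we minimise over 3 possible intermediate vertex sequences; the minimum is 9, attained along the walk 0 → 1 → 2.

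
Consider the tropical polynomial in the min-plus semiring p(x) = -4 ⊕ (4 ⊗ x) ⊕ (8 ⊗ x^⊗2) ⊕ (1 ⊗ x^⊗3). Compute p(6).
p(6) = -4

A tropical monomial a ⊗ x^⊗i evaluates to a + i · x. Evaluating each term at x = 6:
  Term 0 contributes -4 + 0 · 6 = -4
  Term 1 contributes 4 + 1 · 6 = 10
  Term 2 contributes 8 + 2 · 6 = 20
  Term 3 contributes 1 + 3 · 6 = 19
p(6) = ⊕ of these = min[-4, 10, 20, 19] = -4.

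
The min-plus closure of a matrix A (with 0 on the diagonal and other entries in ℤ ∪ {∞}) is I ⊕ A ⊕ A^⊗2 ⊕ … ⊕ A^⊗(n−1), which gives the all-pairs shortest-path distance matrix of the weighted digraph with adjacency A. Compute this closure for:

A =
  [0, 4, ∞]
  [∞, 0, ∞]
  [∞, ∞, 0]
Closure =
  [0, 4, ∞]
  [∞, 0, ∞]
  [∞, ∞, 0]

This is the Floyd-Warshall all-pairs shortest-path computation. For each intermediate vertex k = 0, 1, …, 2, update dist[i][j] ← min(dist[i][j], dist[i][k] + dist[k][j]). The final matrix gives, for each (i, j), the minimum total weight of any directed path from i to j (possibly empty when i = j).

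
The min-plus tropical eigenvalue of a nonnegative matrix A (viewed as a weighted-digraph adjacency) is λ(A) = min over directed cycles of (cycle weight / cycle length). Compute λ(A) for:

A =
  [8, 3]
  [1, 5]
λ(A) = 2

Enumerate directed cycles and compute their means (weight / length). Sample:
  cycle 0 → 0: weight = 8, length = 1, mean = 8/1 ≈ 8.000
  cycle 1 → 1: weight = 5, length = 1, mean = 5/1 ≈ 5.000
  cycle 0 → 1 → 0: weight = 4, length = 2, mean = 4/2 ≈ 2.000
  cycle 1 → 0 → 1: weight = 4, length = 2, mean = 4/2 ≈ 2.000
Minimum mean = 2.000, attained e.g. along the cycle 0 → 1 → 0 with weight 4 and length 2. So λ(A) = 4/2 = 2.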